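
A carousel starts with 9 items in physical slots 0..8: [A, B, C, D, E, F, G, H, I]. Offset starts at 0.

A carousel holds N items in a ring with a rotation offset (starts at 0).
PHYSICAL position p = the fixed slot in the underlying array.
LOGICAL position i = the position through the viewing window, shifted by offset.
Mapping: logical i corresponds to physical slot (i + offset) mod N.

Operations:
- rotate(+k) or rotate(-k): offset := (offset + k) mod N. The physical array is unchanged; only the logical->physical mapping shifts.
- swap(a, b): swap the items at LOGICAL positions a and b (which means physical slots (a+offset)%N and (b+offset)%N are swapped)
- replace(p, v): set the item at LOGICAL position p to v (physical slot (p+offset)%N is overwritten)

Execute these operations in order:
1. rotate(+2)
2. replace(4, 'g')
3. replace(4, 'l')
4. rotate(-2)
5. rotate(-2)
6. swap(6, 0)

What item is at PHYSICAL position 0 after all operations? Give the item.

Answer: A

Derivation:
After op 1 (rotate(+2)): offset=2, physical=[A,B,C,D,E,F,G,H,I], logical=[C,D,E,F,G,H,I,A,B]
After op 2 (replace(4, 'g')): offset=2, physical=[A,B,C,D,E,F,g,H,I], logical=[C,D,E,F,g,H,I,A,B]
After op 3 (replace(4, 'l')): offset=2, physical=[A,B,C,D,E,F,l,H,I], logical=[C,D,E,F,l,H,I,A,B]
After op 4 (rotate(-2)): offset=0, physical=[A,B,C,D,E,F,l,H,I], logical=[A,B,C,D,E,F,l,H,I]
After op 5 (rotate(-2)): offset=7, physical=[A,B,C,D,E,F,l,H,I], logical=[H,I,A,B,C,D,E,F,l]
After op 6 (swap(6, 0)): offset=7, physical=[A,B,C,D,H,F,l,E,I], logical=[E,I,A,B,C,D,H,F,l]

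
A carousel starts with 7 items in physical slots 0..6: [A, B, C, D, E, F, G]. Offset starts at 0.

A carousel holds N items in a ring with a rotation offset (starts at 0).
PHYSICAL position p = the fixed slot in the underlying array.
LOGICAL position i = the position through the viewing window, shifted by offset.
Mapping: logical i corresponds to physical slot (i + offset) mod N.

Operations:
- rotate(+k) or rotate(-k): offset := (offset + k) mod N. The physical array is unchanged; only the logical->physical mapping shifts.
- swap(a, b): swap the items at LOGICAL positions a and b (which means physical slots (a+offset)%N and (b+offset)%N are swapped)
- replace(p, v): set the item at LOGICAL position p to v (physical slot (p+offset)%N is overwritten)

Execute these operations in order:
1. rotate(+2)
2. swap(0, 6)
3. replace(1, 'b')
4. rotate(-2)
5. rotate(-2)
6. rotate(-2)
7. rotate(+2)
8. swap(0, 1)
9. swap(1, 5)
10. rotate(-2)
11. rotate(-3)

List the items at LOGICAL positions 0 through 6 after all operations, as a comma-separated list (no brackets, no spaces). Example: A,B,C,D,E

Answer: A,C,B,F,E,G,b

Derivation:
After op 1 (rotate(+2)): offset=2, physical=[A,B,C,D,E,F,G], logical=[C,D,E,F,G,A,B]
After op 2 (swap(0, 6)): offset=2, physical=[A,C,B,D,E,F,G], logical=[B,D,E,F,G,A,C]
After op 3 (replace(1, 'b')): offset=2, physical=[A,C,B,b,E,F,G], logical=[B,b,E,F,G,A,C]
After op 4 (rotate(-2)): offset=0, physical=[A,C,B,b,E,F,G], logical=[A,C,B,b,E,F,G]
After op 5 (rotate(-2)): offset=5, physical=[A,C,B,b,E,F,G], logical=[F,G,A,C,B,b,E]
After op 6 (rotate(-2)): offset=3, physical=[A,C,B,b,E,F,G], logical=[b,E,F,G,A,C,B]
After op 7 (rotate(+2)): offset=5, physical=[A,C,B,b,E,F,G], logical=[F,G,A,C,B,b,E]
After op 8 (swap(0, 1)): offset=5, physical=[A,C,B,b,E,G,F], logical=[G,F,A,C,B,b,E]
After op 9 (swap(1, 5)): offset=5, physical=[A,C,B,F,E,G,b], logical=[G,b,A,C,B,F,E]
After op 10 (rotate(-2)): offset=3, physical=[A,C,B,F,E,G,b], logical=[F,E,G,b,A,C,B]
After op 11 (rotate(-3)): offset=0, physical=[A,C,B,F,E,G,b], logical=[A,C,B,F,E,G,b]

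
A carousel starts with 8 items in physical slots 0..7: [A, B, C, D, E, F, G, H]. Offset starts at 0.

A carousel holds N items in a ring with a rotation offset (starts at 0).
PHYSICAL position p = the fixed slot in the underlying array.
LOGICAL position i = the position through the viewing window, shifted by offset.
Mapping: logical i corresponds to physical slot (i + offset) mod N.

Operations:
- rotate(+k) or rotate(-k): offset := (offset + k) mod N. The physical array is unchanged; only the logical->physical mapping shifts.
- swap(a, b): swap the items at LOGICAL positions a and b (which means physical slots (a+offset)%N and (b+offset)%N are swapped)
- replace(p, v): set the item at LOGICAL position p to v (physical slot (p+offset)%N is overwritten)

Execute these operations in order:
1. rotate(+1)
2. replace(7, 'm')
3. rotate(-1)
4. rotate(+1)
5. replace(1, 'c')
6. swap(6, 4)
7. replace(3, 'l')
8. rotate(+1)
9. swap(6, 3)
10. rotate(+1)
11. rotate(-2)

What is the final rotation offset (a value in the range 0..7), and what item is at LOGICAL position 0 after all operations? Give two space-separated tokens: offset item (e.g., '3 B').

Answer: 1 B

Derivation:
After op 1 (rotate(+1)): offset=1, physical=[A,B,C,D,E,F,G,H], logical=[B,C,D,E,F,G,H,A]
After op 2 (replace(7, 'm')): offset=1, physical=[m,B,C,D,E,F,G,H], logical=[B,C,D,E,F,G,H,m]
After op 3 (rotate(-1)): offset=0, physical=[m,B,C,D,E,F,G,H], logical=[m,B,C,D,E,F,G,H]
After op 4 (rotate(+1)): offset=1, physical=[m,B,C,D,E,F,G,H], logical=[B,C,D,E,F,G,H,m]
After op 5 (replace(1, 'c')): offset=1, physical=[m,B,c,D,E,F,G,H], logical=[B,c,D,E,F,G,H,m]
After op 6 (swap(6, 4)): offset=1, physical=[m,B,c,D,E,H,G,F], logical=[B,c,D,E,H,G,F,m]
After op 7 (replace(3, 'l')): offset=1, physical=[m,B,c,D,l,H,G,F], logical=[B,c,D,l,H,G,F,m]
After op 8 (rotate(+1)): offset=2, physical=[m,B,c,D,l,H,G,F], logical=[c,D,l,H,G,F,m,B]
After op 9 (swap(6, 3)): offset=2, physical=[H,B,c,D,l,m,G,F], logical=[c,D,l,m,G,F,H,B]
After op 10 (rotate(+1)): offset=3, physical=[H,B,c,D,l,m,G,F], logical=[D,l,m,G,F,H,B,c]
After op 11 (rotate(-2)): offset=1, physical=[H,B,c,D,l,m,G,F], logical=[B,c,D,l,m,G,F,H]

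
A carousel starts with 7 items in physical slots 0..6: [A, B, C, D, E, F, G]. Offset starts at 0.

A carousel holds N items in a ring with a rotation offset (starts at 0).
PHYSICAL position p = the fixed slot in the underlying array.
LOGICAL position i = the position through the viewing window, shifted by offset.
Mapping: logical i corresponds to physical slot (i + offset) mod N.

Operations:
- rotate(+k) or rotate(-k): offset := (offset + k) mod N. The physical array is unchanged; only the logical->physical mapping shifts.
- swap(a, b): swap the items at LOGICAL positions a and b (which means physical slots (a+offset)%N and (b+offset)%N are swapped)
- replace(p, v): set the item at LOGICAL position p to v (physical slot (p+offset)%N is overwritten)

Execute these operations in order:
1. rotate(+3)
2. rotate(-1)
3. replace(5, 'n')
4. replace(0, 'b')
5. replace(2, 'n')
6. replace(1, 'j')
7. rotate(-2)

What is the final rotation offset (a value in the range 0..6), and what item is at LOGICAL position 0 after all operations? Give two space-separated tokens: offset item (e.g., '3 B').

After op 1 (rotate(+3)): offset=3, physical=[A,B,C,D,E,F,G], logical=[D,E,F,G,A,B,C]
After op 2 (rotate(-1)): offset=2, physical=[A,B,C,D,E,F,G], logical=[C,D,E,F,G,A,B]
After op 3 (replace(5, 'n')): offset=2, physical=[n,B,C,D,E,F,G], logical=[C,D,E,F,G,n,B]
After op 4 (replace(0, 'b')): offset=2, physical=[n,B,b,D,E,F,G], logical=[b,D,E,F,G,n,B]
After op 5 (replace(2, 'n')): offset=2, physical=[n,B,b,D,n,F,G], logical=[b,D,n,F,G,n,B]
After op 6 (replace(1, 'j')): offset=2, physical=[n,B,b,j,n,F,G], logical=[b,j,n,F,G,n,B]
After op 7 (rotate(-2)): offset=0, physical=[n,B,b,j,n,F,G], logical=[n,B,b,j,n,F,G]

Answer: 0 n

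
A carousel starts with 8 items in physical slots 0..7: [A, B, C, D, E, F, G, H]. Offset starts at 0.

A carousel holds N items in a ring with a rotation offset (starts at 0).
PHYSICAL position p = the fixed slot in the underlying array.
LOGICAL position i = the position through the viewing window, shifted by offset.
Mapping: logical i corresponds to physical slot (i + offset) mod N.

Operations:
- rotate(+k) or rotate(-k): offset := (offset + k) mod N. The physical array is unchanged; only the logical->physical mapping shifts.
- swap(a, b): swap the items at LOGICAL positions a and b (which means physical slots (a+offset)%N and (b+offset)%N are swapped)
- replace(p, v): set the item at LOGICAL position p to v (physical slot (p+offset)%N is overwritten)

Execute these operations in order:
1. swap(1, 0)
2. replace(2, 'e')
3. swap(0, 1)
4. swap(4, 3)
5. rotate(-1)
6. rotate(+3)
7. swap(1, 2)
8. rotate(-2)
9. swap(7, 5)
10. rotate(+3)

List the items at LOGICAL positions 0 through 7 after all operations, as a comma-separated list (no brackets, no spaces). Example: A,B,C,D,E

After op 1 (swap(1, 0)): offset=0, physical=[B,A,C,D,E,F,G,H], logical=[B,A,C,D,E,F,G,H]
After op 2 (replace(2, 'e')): offset=0, physical=[B,A,e,D,E,F,G,H], logical=[B,A,e,D,E,F,G,H]
After op 3 (swap(0, 1)): offset=0, physical=[A,B,e,D,E,F,G,H], logical=[A,B,e,D,E,F,G,H]
After op 4 (swap(4, 3)): offset=0, physical=[A,B,e,E,D,F,G,H], logical=[A,B,e,E,D,F,G,H]
After op 5 (rotate(-1)): offset=7, physical=[A,B,e,E,D,F,G,H], logical=[H,A,B,e,E,D,F,G]
After op 6 (rotate(+3)): offset=2, physical=[A,B,e,E,D,F,G,H], logical=[e,E,D,F,G,H,A,B]
After op 7 (swap(1, 2)): offset=2, physical=[A,B,e,D,E,F,G,H], logical=[e,D,E,F,G,H,A,B]
After op 8 (rotate(-2)): offset=0, physical=[A,B,e,D,E,F,G,H], logical=[A,B,e,D,E,F,G,H]
After op 9 (swap(7, 5)): offset=0, physical=[A,B,e,D,E,H,G,F], logical=[A,B,e,D,E,H,G,F]
After op 10 (rotate(+3)): offset=3, physical=[A,B,e,D,E,H,G,F], logical=[D,E,H,G,F,A,B,e]

Answer: D,E,H,G,F,A,B,e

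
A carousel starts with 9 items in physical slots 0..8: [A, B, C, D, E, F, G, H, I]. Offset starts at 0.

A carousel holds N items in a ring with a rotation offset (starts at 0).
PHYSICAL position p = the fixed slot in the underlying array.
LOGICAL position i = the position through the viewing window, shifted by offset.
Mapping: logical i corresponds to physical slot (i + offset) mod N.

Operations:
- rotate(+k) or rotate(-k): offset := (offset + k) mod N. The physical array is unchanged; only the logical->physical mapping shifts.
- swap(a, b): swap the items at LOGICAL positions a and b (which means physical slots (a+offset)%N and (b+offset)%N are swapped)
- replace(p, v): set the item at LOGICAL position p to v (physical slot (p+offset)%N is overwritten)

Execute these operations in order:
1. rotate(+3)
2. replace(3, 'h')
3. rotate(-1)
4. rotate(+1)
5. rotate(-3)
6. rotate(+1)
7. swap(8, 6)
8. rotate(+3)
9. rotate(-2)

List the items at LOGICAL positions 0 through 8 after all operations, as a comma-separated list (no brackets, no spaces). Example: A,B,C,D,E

Answer: C,D,E,F,h,A,I,H,B

Derivation:
After op 1 (rotate(+3)): offset=3, physical=[A,B,C,D,E,F,G,H,I], logical=[D,E,F,G,H,I,A,B,C]
After op 2 (replace(3, 'h')): offset=3, physical=[A,B,C,D,E,F,h,H,I], logical=[D,E,F,h,H,I,A,B,C]
After op 3 (rotate(-1)): offset=2, physical=[A,B,C,D,E,F,h,H,I], logical=[C,D,E,F,h,H,I,A,B]
After op 4 (rotate(+1)): offset=3, physical=[A,B,C,D,E,F,h,H,I], logical=[D,E,F,h,H,I,A,B,C]
After op 5 (rotate(-3)): offset=0, physical=[A,B,C,D,E,F,h,H,I], logical=[A,B,C,D,E,F,h,H,I]
After op 6 (rotate(+1)): offset=1, physical=[A,B,C,D,E,F,h,H,I], logical=[B,C,D,E,F,h,H,I,A]
After op 7 (swap(8, 6)): offset=1, physical=[H,B,C,D,E,F,h,A,I], logical=[B,C,D,E,F,h,A,I,H]
After op 8 (rotate(+3)): offset=4, physical=[H,B,C,D,E,F,h,A,I], logical=[E,F,h,A,I,H,B,C,D]
After op 9 (rotate(-2)): offset=2, physical=[H,B,C,D,E,F,h,A,I], logical=[C,D,E,F,h,A,I,H,B]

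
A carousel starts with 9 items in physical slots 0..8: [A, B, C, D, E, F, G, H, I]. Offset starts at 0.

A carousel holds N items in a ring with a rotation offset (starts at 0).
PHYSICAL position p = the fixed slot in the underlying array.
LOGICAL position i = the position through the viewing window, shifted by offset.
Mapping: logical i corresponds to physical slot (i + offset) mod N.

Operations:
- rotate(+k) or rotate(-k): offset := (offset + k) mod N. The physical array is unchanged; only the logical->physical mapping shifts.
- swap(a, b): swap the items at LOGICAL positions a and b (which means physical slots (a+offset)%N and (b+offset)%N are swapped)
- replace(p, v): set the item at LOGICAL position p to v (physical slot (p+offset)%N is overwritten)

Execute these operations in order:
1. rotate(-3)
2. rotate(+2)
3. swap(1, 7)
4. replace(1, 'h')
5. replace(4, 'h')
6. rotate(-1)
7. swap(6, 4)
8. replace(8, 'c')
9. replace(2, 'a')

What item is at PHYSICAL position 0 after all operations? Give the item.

Answer: a

Derivation:
After op 1 (rotate(-3)): offset=6, physical=[A,B,C,D,E,F,G,H,I], logical=[G,H,I,A,B,C,D,E,F]
After op 2 (rotate(+2)): offset=8, physical=[A,B,C,D,E,F,G,H,I], logical=[I,A,B,C,D,E,F,G,H]
After op 3 (swap(1, 7)): offset=8, physical=[G,B,C,D,E,F,A,H,I], logical=[I,G,B,C,D,E,F,A,H]
After op 4 (replace(1, 'h')): offset=8, physical=[h,B,C,D,E,F,A,H,I], logical=[I,h,B,C,D,E,F,A,H]
After op 5 (replace(4, 'h')): offset=8, physical=[h,B,C,h,E,F,A,H,I], logical=[I,h,B,C,h,E,F,A,H]
After op 6 (rotate(-1)): offset=7, physical=[h,B,C,h,E,F,A,H,I], logical=[H,I,h,B,C,h,E,F,A]
After op 7 (swap(6, 4)): offset=7, physical=[h,B,E,h,C,F,A,H,I], logical=[H,I,h,B,E,h,C,F,A]
After op 8 (replace(8, 'c')): offset=7, physical=[h,B,E,h,C,F,c,H,I], logical=[H,I,h,B,E,h,C,F,c]
After op 9 (replace(2, 'a')): offset=7, physical=[a,B,E,h,C,F,c,H,I], logical=[H,I,a,B,E,h,C,F,c]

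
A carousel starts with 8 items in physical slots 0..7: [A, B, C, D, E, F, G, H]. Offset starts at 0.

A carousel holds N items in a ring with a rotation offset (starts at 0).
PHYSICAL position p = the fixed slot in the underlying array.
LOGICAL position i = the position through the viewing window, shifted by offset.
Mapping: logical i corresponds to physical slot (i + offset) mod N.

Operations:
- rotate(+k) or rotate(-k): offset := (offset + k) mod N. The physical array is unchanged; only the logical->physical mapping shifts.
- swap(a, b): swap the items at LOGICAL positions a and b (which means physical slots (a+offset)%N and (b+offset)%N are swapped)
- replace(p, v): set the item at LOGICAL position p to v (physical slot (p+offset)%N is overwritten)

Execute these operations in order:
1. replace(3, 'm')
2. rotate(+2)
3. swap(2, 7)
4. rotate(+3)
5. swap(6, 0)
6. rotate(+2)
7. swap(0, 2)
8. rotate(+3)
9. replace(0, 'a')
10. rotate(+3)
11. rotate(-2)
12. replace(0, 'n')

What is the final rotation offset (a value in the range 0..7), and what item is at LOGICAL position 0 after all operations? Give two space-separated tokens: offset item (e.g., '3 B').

After op 1 (replace(3, 'm')): offset=0, physical=[A,B,C,m,E,F,G,H], logical=[A,B,C,m,E,F,G,H]
After op 2 (rotate(+2)): offset=2, physical=[A,B,C,m,E,F,G,H], logical=[C,m,E,F,G,H,A,B]
After op 3 (swap(2, 7)): offset=2, physical=[A,E,C,m,B,F,G,H], logical=[C,m,B,F,G,H,A,E]
After op 4 (rotate(+3)): offset=5, physical=[A,E,C,m,B,F,G,H], logical=[F,G,H,A,E,C,m,B]
After op 5 (swap(6, 0)): offset=5, physical=[A,E,C,F,B,m,G,H], logical=[m,G,H,A,E,C,F,B]
After op 6 (rotate(+2)): offset=7, physical=[A,E,C,F,B,m,G,H], logical=[H,A,E,C,F,B,m,G]
After op 7 (swap(0, 2)): offset=7, physical=[A,H,C,F,B,m,G,E], logical=[E,A,H,C,F,B,m,G]
After op 8 (rotate(+3)): offset=2, physical=[A,H,C,F,B,m,G,E], logical=[C,F,B,m,G,E,A,H]
After op 9 (replace(0, 'a')): offset=2, physical=[A,H,a,F,B,m,G,E], logical=[a,F,B,m,G,E,A,H]
After op 10 (rotate(+3)): offset=5, physical=[A,H,a,F,B,m,G,E], logical=[m,G,E,A,H,a,F,B]
After op 11 (rotate(-2)): offset=3, physical=[A,H,a,F,B,m,G,E], logical=[F,B,m,G,E,A,H,a]
After op 12 (replace(0, 'n')): offset=3, physical=[A,H,a,n,B,m,G,E], logical=[n,B,m,G,E,A,H,a]

Answer: 3 n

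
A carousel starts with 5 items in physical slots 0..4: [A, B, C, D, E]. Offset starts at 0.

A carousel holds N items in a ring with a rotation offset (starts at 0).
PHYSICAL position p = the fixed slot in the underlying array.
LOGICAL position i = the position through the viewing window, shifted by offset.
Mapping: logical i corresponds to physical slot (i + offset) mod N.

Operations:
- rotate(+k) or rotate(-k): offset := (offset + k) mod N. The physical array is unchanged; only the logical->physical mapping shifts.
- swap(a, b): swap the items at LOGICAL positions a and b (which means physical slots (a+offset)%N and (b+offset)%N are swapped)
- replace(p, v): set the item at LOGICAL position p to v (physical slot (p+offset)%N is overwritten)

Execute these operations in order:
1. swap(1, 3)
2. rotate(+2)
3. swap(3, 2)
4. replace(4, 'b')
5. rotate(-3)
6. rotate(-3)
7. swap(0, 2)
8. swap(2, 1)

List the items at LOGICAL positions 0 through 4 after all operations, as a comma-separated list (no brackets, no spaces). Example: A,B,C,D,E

Answer: B,b,C,A,E

Derivation:
After op 1 (swap(1, 3)): offset=0, physical=[A,D,C,B,E], logical=[A,D,C,B,E]
After op 2 (rotate(+2)): offset=2, physical=[A,D,C,B,E], logical=[C,B,E,A,D]
After op 3 (swap(3, 2)): offset=2, physical=[E,D,C,B,A], logical=[C,B,A,E,D]
After op 4 (replace(4, 'b')): offset=2, physical=[E,b,C,B,A], logical=[C,B,A,E,b]
After op 5 (rotate(-3)): offset=4, physical=[E,b,C,B,A], logical=[A,E,b,C,B]
After op 6 (rotate(-3)): offset=1, physical=[E,b,C,B,A], logical=[b,C,B,A,E]
After op 7 (swap(0, 2)): offset=1, physical=[E,B,C,b,A], logical=[B,C,b,A,E]
After op 8 (swap(2, 1)): offset=1, physical=[E,B,b,C,A], logical=[B,b,C,A,E]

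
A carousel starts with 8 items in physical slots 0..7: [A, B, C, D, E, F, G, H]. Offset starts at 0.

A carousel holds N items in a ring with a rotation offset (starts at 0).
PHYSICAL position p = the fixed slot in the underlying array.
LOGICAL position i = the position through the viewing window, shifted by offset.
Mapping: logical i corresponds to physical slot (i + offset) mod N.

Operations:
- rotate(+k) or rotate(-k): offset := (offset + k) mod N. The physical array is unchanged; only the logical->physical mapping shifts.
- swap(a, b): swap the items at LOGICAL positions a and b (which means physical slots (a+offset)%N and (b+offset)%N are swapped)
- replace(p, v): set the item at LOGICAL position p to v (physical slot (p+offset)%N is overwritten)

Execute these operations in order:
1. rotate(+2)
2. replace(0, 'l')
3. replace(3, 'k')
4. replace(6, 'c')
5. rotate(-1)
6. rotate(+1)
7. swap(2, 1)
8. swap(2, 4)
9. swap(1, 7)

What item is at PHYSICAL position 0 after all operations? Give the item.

Answer: c

Derivation:
After op 1 (rotate(+2)): offset=2, physical=[A,B,C,D,E,F,G,H], logical=[C,D,E,F,G,H,A,B]
After op 2 (replace(0, 'l')): offset=2, physical=[A,B,l,D,E,F,G,H], logical=[l,D,E,F,G,H,A,B]
After op 3 (replace(3, 'k')): offset=2, physical=[A,B,l,D,E,k,G,H], logical=[l,D,E,k,G,H,A,B]
After op 4 (replace(6, 'c')): offset=2, physical=[c,B,l,D,E,k,G,H], logical=[l,D,E,k,G,H,c,B]
After op 5 (rotate(-1)): offset=1, physical=[c,B,l,D,E,k,G,H], logical=[B,l,D,E,k,G,H,c]
After op 6 (rotate(+1)): offset=2, physical=[c,B,l,D,E,k,G,H], logical=[l,D,E,k,G,H,c,B]
After op 7 (swap(2, 1)): offset=2, physical=[c,B,l,E,D,k,G,H], logical=[l,E,D,k,G,H,c,B]
After op 8 (swap(2, 4)): offset=2, physical=[c,B,l,E,G,k,D,H], logical=[l,E,G,k,D,H,c,B]
After op 9 (swap(1, 7)): offset=2, physical=[c,E,l,B,G,k,D,H], logical=[l,B,G,k,D,H,c,E]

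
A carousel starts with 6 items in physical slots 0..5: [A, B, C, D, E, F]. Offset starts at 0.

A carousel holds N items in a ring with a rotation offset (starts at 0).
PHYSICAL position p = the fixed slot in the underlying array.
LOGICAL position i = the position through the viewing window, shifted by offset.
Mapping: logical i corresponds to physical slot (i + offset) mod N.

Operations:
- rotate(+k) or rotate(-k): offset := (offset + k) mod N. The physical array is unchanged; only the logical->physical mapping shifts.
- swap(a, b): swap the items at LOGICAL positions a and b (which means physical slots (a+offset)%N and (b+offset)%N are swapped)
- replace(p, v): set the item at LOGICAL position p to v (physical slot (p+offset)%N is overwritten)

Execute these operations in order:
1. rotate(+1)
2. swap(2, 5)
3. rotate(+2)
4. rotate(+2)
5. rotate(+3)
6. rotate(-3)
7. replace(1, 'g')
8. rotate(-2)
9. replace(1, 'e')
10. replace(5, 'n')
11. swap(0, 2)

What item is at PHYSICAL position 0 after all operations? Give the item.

Answer: g

Derivation:
After op 1 (rotate(+1)): offset=1, physical=[A,B,C,D,E,F], logical=[B,C,D,E,F,A]
After op 2 (swap(2, 5)): offset=1, physical=[D,B,C,A,E,F], logical=[B,C,A,E,F,D]
After op 3 (rotate(+2)): offset=3, physical=[D,B,C,A,E,F], logical=[A,E,F,D,B,C]
After op 4 (rotate(+2)): offset=5, physical=[D,B,C,A,E,F], logical=[F,D,B,C,A,E]
After op 5 (rotate(+3)): offset=2, physical=[D,B,C,A,E,F], logical=[C,A,E,F,D,B]
After op 6 (rotate(-3)): offset=5, physical=[D,B,C,A,E,F], logical=[F,D,B,C,A,E]
After op 7 (replace(1, 'g')): offset=5, physical=[g,B,C,A,E,F], logical=[F,g,B,C,A,E]
After op 8 (rotate(-2)): offset=3, physical=[g,B,C,A,E,F], logical=[A,E,F,g,B,C]
After op 9 (replace(1, 'e')): offset=3, physical=[g,B,C,A,e,F], logical=[A,e,F,g,B,C]
After op 10 (replace(5, 'n')): offset=3, physical=[g,B,n,A,e,F], logical=[A,e,F,g,B,n]
After op 11 (swap(0, 2)): offset=3, physical=[g,B,n,F,e,A], logical=[F,e,A,g,B,n]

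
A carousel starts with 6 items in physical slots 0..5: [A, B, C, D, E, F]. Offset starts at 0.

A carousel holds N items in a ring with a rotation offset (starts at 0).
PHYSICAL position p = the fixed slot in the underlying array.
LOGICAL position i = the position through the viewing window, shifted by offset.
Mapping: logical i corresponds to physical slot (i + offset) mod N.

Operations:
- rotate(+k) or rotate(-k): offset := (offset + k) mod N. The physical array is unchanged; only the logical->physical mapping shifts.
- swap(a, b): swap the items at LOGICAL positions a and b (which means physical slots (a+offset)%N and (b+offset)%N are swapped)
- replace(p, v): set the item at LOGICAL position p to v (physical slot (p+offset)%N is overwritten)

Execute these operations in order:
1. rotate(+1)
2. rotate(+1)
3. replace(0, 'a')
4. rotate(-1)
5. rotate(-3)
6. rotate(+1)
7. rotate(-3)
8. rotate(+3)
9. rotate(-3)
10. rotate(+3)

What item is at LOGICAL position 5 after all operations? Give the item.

After op 1 (rotate(+1)): offset=1, physical=[A,B,C,D,E,F], logical=[B,C,D,E,F,A]
After op 2 (rotate(+1)): offset=2, physical=[A,B,C,D,E,F], logical=[C,D,E,F,A,B]
After op 3 (replace(0, 'a')): offset=2, physical=[A,B,a,D,E,F], logical=[a,D,E,F,A,B]
After op 4 (rotate(-1)): offset=1, physical=[A,B,a,D,E,F], logical=[B,a,D,E,F,A]
After op 5 (rotate(-3)): offset=4, physical=[A,B,a,D,E,F], logical=[E,F,A,B,a,D]
After op 6 (rotate(+1)): offset=5, physical=[A,B,a,D,E,F], logical=[F,A,B,a,D,E]
After op 7 (rotate(-3)): offset=2, physical=[A,B,a,D,E,F], logical=[a,D,E,F,A,B]
After op 8 (rotate(+3)): offset=5, physical=[A,B,a,D,E,F], logical=[F,A,B,a,D,E]
After op 9 (rotate(-3)): offset=2, physical=[A,B,a,D,E,F], logical=[a,D,E,F,A,B]
After op 10 (rotate(+3)): offset=5, physical=[A,B,a,D,E,F], logical=[F,A,B,a,D,E]

Answer: E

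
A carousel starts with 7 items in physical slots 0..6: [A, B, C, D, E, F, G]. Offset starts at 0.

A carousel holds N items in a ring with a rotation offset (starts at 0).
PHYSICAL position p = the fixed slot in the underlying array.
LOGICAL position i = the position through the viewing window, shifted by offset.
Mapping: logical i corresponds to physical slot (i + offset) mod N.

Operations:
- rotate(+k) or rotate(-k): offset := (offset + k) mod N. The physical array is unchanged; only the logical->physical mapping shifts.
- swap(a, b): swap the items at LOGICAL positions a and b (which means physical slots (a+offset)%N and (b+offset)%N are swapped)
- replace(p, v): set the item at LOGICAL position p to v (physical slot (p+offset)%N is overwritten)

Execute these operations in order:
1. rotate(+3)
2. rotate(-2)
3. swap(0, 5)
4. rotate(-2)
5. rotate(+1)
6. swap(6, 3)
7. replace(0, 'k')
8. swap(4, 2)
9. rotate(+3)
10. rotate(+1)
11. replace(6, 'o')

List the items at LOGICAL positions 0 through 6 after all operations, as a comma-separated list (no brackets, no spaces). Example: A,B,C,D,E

Answer: C,F,D,k,G,E,o

Derivation:
After op 1 (rotate(+3)): offset=3, physical=[A,B,C,D,E,F,G], logical=[D,E,F,G,A,B,C]
After op 2 (rotate(-2)): offset=1, physical=[A,B,C,D,E,F,G], logical=[B,C,D,E,F,G,A]
After op 3 (swap(0, 5)): offset=1, physical=[A,G,C,D,E,F,B], logical=[G,C,D,E,F,B,A]
After op 4 (rotate(-2)): offset=6, physical=[A,G,C,D,E,F,B], logical=[B,A,G,C,D,E,F]
After op 5 (rotate(+1)): offset=0, physical=[A,G,C,D,E,F,B], logical=[A,G,C,D,E,F,B]
After op 6 (swap(6, 3)): offset=0, physical=[A,G,C,B,E,F,D], logical=[A,G,C,B,E,F,D]
After op 7 (replace(0, 'k')): offset=0, physical=[k,G,C,B,E,F,D], logical=[k,G,C,B,E,F,D]
After op 8 (swap(4, 2)): offset=0, physical=[k,G,E,B,C,F,D], logical=[k,G,E,B,C,F,D]
After op 9 (rotate(+3)): offset=3, physical=[k,G,E,B,C,F,D], logical=[B,C,F,D,k,G,E]
After op 10 (rotate(+1)): offset=4, physical=[k,G,E,B,C,F,D], logical=[C,F,D,k,G,E,B]
After op 11 (replace(6, 'o')): offset=4, physical=[k,G,E,o,C,F,D], logical=[C,F,D,k,G,E,o]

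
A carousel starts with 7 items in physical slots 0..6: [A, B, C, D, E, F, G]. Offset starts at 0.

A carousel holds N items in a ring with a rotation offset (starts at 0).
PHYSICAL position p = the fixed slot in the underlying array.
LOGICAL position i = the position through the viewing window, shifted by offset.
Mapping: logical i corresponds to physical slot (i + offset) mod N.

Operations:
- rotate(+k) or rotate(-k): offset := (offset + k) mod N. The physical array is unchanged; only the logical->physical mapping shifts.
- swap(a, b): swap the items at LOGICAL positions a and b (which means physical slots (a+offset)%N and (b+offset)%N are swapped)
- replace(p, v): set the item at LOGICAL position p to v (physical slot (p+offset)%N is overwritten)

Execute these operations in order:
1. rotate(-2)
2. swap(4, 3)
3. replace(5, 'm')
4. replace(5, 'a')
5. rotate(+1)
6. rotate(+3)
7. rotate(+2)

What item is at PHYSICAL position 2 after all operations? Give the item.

After op 1 (rotate(-2)): offset=5, physical=[A,B,C,D,E,F,G], logical=[F,G,A,B,C,D,E]
After op 2 (swap(4, 3)): offset=5, physical=[A,C,B,D,E,F,G], logical=[F,G,A,C,B,D,E]
After op 3 (replace(5, 'm')): offset=5, physical=[A,C,B,m,E,F,G], logical=[F,G,A,C,B,m,E]
After op 4 (replace(5, 'a')): offset=5, physical=[A,C,B,a,E,F,G], logical=[F,G,A,C,B,a,E]
After op 5 (rotate(+1)): offset=6, physical=[A,C,B,a,E,F,G], logical=[G,A,C,B,a,E,F]
After op 6 (rotate(+3)): offset=2, physical=[A,C,B,a,E,F,G], logical=[B,a,E,F,G,A,C]
After op 7 (rotate(+2)): offset=4, physical=[A,C,B,a,E,F,G], logical=[E,F,G,A,C,B,a]

Answer: B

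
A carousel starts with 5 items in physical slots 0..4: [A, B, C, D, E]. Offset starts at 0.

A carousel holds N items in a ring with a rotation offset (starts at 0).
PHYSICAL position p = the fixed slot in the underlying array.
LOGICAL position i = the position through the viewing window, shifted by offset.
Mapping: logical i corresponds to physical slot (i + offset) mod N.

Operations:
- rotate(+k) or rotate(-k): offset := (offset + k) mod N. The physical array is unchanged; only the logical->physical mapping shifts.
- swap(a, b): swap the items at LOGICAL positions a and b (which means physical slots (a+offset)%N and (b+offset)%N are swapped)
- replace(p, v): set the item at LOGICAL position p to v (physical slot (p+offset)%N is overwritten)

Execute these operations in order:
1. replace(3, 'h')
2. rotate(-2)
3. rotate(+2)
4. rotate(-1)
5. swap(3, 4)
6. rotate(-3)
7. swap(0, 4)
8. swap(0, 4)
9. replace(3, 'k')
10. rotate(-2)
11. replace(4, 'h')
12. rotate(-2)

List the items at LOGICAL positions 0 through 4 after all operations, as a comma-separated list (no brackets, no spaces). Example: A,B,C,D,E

After op 1 (replace(3, 'h')): offset=0, physical=[A,B,C,h,E], logical=[A,B,C,h,E]
After op 2 (rotate(-2)): offset=3, physical=[A,B,C,h,E], logical=[h,E,A,B,C]
After op 3 (rotate(+2)): offset=0, physical=[A,B,C,h,E], logical=[A,B,C,h,E]
After op 4 (rotate(-1)): offset=4, physical=[A,B,C,h,E], logical=[E,A,B,C,h]
After op 5 (swap(3, 4)): offset=4, physical=[A,B,h,C,E], logical=[E,A,B,h,C]
After op 6 (rotate(-3)): offset=1, physical=[A,B,h,C,E], logical=[B,h,C,E,A]
After op 7 (swap(0, 4)): offset=1, physical=[B,A,h,C,E], logical=[A,h,C,E,B]
After op 8 (swap(0, 4)): offset=1, physical=[A,B,h,C,E], logical=[B,h,C,E,A]
After op 9 (replace(3, 'k')): offset=1, physical=[A,B,h,C,k], logical=[B,h,C,k,A]
After op 10 (rotate(-2)): offset=4, physical=[A,B,h,C,k], logical=[k,A,B,h,C]
After op 11 (replace(4, 'h')): offset=4, physical=[A,B,h,h,k], logical=[k,A,B,h,h]
After op 12 (rotate(-2)): offset=2, physical=[A,B,h,h,k], logical=[h,h,k,A,B]

Answer: h,h,k,A,B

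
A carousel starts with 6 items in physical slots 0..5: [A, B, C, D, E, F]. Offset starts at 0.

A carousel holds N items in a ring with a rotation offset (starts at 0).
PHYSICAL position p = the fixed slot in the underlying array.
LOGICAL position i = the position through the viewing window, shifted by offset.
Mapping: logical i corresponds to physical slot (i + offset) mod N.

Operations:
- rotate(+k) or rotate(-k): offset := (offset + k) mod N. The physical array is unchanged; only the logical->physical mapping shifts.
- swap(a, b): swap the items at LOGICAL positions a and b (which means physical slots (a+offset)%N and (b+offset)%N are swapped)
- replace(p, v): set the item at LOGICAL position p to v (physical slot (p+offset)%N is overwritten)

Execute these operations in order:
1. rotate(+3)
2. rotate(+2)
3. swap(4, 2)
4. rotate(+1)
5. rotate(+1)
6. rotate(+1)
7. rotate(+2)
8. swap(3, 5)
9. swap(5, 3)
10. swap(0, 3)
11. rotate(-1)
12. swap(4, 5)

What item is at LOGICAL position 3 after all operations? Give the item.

Answer: A

Derivation:
After op 1 (rotate(+3)): offset=3, physical=[A,B,C,D,E,F], logical=[D,E,F,A,B,C]
After op 2 (rotate(+2)): offset=5, physical=[A,B,C,D,E,F], logical=[F,A,B,C,D,E]
After op 3 (swap(4, 2)): offset=5, physical=[A,D,C,B,E,F], logical=[F,A,D,C,B,E]
After op 4 (rotate(+1)): offset=0, physical=[A,D,C,B,E,F], logical=[A,D,C,B,E,F]
After op 5 (rotate(+1)): offset=1, physical=[A,D,C,B,E,F], logical=[D,C,B,E,F,A]
After op 6 (rotate(+1)): offset=2, physical=[A,D,C,B,E,F], logical=[C,B,E,F,A,D]
After op 7 (rotate(+2)): offset=4, physical=[A,D,C,B,E,F], logical=[E,F,A,D,C,B]
After op 8 (swap(3, 5)): offset=4, physical=[A,B,C,D,E,F], logical=[E,F,A,B,C,D]
After op 9 (swap(5, 3)): offset=4, physical=[A,D,C,B,E,F], logical=[E,F,A,D,C,B]
After op 10 (swap(0, 3)): offset=4, physical=[A,E,C,B,D,F], logical=[D,F,A,E,C,B]
After op 11 (rotate(-1)): offset=3, physical=[A,E,C,B,D,F], logical=[B,D,F,A,E,C]
After op 12 (swap(4, 5)): offset=3, physical=[A,C,E,B,D,F], logical=[B,D,F,A,C,E]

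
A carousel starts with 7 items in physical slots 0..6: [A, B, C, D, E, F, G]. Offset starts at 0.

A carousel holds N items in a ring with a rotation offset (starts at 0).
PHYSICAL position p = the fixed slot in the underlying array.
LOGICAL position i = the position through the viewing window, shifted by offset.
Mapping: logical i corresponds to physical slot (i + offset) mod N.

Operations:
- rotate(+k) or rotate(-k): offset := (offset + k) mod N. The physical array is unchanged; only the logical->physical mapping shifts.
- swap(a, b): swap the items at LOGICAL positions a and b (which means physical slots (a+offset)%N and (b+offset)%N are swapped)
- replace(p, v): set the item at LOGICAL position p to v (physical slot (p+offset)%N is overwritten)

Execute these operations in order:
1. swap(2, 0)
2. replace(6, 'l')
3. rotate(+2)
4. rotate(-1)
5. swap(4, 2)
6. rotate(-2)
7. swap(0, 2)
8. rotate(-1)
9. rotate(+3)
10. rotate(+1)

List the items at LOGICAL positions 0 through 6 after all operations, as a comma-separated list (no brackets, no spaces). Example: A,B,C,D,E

After op 1 (swap(2, 0)): offset=0, physical=[C,B,A,D,E,F,G], logical=[C,B,A,D,E,F,G]
After op 2 (replace(6, 'l')): offset=0, physical=[C,B,A,D,E,F,l], logical=[C,B,A,D,E,F,l]
After op 3 (rotate(+2)): offset=2, physical=[C,B,A,D,E,F,l], logical=[A,D,E,F,l,C,B]
After op 4 (rotate(-1)): offset=1, physical=[C,B,A,D,E,F,l], logical=[B,A,D,E,F,l,C]
After op 5 (swap(4, 2)): offset=1, physical=[C,B,A,F,E,D,l], logical=[B,A,F,E,D,l,C]
After op 6 (rotate(-2)): offset=6, physical=[C,B,A,F,E,D,l], logical=[l,C,B,A,F,E,D]
After op 7 (swap(0, 2)): offset=6, physical=[C,l,A,F,E,D,B], logical=[B,C,l,A,F,E,D]
After op 8 (rotate(-1)): offset=5, physical=[C,l,A,F,E,D,B], logical=[D,B,C,l,A,F,E]
After op 9 (rotate(+3)): offset=1, physical=[C,l,A,F,E,D,B], logical=[l,A,F,E,D,B,C]
After op 10 (rotate(+1)): offset=2, physical=[C,l,A,F,E,D,B], logical=[A,F,E,D,B,C,l]

Answer: A,F,E,D,B,C,l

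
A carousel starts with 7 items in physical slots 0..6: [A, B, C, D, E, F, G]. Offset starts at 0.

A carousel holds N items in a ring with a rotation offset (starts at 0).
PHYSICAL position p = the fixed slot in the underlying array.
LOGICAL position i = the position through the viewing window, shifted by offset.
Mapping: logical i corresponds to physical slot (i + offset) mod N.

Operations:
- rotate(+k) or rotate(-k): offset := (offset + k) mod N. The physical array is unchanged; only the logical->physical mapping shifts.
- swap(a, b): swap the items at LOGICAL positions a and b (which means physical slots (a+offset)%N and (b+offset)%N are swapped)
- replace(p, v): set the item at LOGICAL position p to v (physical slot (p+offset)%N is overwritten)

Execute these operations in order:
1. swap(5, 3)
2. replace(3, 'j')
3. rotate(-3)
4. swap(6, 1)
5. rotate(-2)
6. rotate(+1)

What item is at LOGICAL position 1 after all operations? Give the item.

After op 1 (swap(5, 3)): offset=0, physical=[A,B,C,F,E,D,G], logical=[A,B,C,F,E,D,G]
After op 2 (replace(3, 'j')): offset=0, physical=[A,B,C,j,E,D,G], logical=[A,B,C,j,E,D,G]
After op 3 (rotate(-3)): offset=4, physical=[A,B,C,j,E,D,G], logical=[E,D,G,A,B,C,j]
After op 4 (swap(6, 1)): offset=4, physical=[A,B,C,D,E,j,G], logical=[E,j,G,A,B,C,D]
After op 5 (rotate(-2)): offset=2, physical=[A,B,C,D,E,j,G], logical=[C,D,E,j,G,A,B]
After op 6 (rotate(+1)): offset=3, physical=[A,B,C,D,E,j,G], logical=[D,E,j,G,A,B,C]

Answer: E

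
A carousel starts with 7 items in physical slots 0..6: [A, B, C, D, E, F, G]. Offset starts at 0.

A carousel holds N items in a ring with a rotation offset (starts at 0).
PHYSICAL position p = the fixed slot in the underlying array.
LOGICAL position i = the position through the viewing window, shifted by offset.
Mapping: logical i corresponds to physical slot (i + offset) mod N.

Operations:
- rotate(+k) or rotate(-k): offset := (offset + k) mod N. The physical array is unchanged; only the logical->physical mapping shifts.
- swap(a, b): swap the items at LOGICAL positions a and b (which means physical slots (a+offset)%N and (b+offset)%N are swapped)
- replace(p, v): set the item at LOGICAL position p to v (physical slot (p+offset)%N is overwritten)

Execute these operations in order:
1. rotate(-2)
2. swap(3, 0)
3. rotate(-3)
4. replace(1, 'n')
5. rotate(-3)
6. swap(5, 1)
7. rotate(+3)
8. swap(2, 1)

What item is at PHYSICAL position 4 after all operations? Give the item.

Answer: n

Derivation:
After op 1 (rotate(-2)): offset=5, physical=[A,B,C,D,E,F,G], logical=[F,G,A,B,C,D,E]
After op 2 (swap(3, 0)): offset=5, physical=[A,F,C,D,E,B,G], logical=[B,G,A,F,C,D,E]
After op 3 (rotate(-3)): offset=2, physical=[A,F,C,D,E,B,G], logical=[C,D,E,B,G,A,F]
After op 4 (replace(1, 'n')): offset=2, physical=[A,F,C,n,E,B,G], logical=[C,n,E,B,G,A,F]
After op 5 (rotate(-3)): offset=6, physical=[A,F,C,n,E,B,G], logical=[G,A,F,C,n,E,B]
After op 6 (swap(5, 1)): offset=6, physical=[E,F,C,n,A,B,G], logical=[G,E,F,C,n,A,B]
After op 7 (rotate(+3)): offset=2, physical=[E,F,C,n,A,B,G], logical=[C,n,A,B,G,E,F]
After op 8 (swap(2, 1)): offset=2, physical=[E,F,C,A,n,B,G], logical=[C,A,n,B,G,E,F]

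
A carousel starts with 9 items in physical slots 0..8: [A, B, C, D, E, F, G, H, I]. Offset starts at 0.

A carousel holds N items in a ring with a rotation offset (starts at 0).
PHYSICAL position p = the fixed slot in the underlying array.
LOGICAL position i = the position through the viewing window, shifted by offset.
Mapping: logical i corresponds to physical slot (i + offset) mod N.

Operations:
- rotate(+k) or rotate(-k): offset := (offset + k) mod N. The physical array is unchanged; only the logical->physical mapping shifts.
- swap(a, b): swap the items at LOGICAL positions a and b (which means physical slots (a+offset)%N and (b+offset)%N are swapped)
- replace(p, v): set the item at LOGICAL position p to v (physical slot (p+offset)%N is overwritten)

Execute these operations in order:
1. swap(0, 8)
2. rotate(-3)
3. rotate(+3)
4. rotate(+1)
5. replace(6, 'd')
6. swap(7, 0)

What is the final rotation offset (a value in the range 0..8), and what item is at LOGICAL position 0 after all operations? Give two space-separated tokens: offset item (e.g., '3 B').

Answer: 1 A

Derivation:
After op 1 (swap(0, 8)): offset=0, physical=[I,B,C,D,E,F,G,H,A], logical=[I,B,C,D,E,F,G,H,A]
After op 2 (rotate(-3)): offset=6, physical=[I,B,C,D,E,F,G,H,A], logical=[G,H,A,I,B,C,D,E,F]
After op 3 (rotate(+3)): offset=0, physical=[I,B,C,D,E,F,G,H,A], logical=[I,B,C,D,E,F,G,H,A]
After op 4 (rotate(+1)): offset=1, physical=[I,B,C,D,E,F,G,H,A], logical=[B,C,D,E,F,G,H,A,I]
After op 5 (replace(6, 'd')): offset=1, physical=[I,B,C,D,E,F,G,d,A], logical=[B,C,D,E,F,G,d,A,I]
After op 6 (swap(7, 0)): offset=1, physical=[I,A,C,D,E,F,G,d,B], logical=[A,C,D,E,F,G,d,B,I]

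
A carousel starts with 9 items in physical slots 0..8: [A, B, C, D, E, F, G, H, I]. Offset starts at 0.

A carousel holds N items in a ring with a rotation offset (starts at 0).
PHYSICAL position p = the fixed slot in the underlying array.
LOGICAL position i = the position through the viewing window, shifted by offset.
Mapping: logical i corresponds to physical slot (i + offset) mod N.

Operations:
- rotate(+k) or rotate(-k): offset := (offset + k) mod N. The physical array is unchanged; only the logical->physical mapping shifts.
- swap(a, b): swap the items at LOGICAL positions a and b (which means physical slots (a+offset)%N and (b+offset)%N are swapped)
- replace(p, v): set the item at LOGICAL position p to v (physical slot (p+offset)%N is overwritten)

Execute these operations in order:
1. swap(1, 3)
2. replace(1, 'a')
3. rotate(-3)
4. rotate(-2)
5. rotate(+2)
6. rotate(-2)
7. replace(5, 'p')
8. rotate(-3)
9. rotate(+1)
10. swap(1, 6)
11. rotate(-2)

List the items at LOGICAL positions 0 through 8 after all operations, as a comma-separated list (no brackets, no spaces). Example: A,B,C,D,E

After op 1 (swap(1, 3)): offset=0, physical=[A,D,C,B,E,F,G,H,I], logical=[A,D,C,B,E,F,G,H,I]
After op 2 (replace(1, 'a')): offset=0, physical=[A,a,C,B,E,F,G,H,I], logical=[A,a,C,B,E,F,G,H,I]
After op 3 (rotate(-3)): offset=6, physical=[A,a,C,B,E,F,G,H,I], logical=[G,H,I,A,a,C,B,E,F]
After op 4 (rotate(-2)): offset=4, physical=[A,a,C,B,E,F,G,H,I], logical=[E,F,G,H,I,A,a,C,B]
After op 5 (rotate(+2)): offset=6, physical=[A,a,C,B,E,F,G,H,I], logical=[G,H,I,A,a,C,B,E,F]
After op 6 (rotate(-2)): offset=4, physical=[A,a,C,B,E,F,G,H,I], logical=[E,F,G,H,I,A,a,C,B]
After op 7 (replace(5, 'p')): offset=4, physical=[p,a,C,B,E,F,G,H,I], logical=[E,F,G,H,I,p,a,C,B]
After op 8 (rotate(-3)): offset=1, physical=[p,a,C,B,E,F,G,H,I], logical=[a,C,B,E,F,G,H,I,p]
After op 9 (rotate(+1)): offset=2, physical=[p,a,C,B,E,F,G,H,I], logical=[C,B,E,F,G,H,I,p,a]
After op 10 (swap(1, 6)): offset=2, physical=[p,a,C,I,E,F,G,H,B], logical=[C,I,E,F,G,H,B,p,a]
After op 11 (rotate(-2)): offset=0, physical=[p,a,C,I,E,F,G,H,B], logical=[p,a,C,I,E,F,G,H,B]

Answer: p,a,C,I,E,F,G,H,B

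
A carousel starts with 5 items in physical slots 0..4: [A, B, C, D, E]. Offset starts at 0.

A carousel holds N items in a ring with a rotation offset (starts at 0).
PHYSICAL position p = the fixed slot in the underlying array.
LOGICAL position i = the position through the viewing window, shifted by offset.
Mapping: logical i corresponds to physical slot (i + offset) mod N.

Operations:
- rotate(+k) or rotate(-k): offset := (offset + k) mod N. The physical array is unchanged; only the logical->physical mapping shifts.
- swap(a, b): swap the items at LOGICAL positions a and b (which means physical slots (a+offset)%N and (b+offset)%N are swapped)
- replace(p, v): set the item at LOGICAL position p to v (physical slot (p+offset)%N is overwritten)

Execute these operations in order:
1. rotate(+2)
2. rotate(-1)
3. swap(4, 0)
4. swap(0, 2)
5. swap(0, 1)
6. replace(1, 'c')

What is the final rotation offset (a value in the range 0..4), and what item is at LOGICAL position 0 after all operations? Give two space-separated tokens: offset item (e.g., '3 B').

After op 1 (rotate(+2)): offset=2, physical=[A,B,C,D,E], logical=[C,D,E,A,B]
After op 2 (rotate(-1)): offset=1, physical=[A,B,C,D,E], logical=[B,C,D,E,A]
After op 3 (swap(4, 0)): offset=1, physical=[B,A,C,D,E], logical=[A,C,D,E,B]
After op 4 (swap(0, 2)): offset=1, physical=[B,D,C,A,E], logical=[D,C,A,E,B]
After op 5 (swap(0, 1)): offset=1, physical=[B,C,D,A,E], logical=[C,D,A,E,B]
After op 6 (replace(1, 'c')): offset=1, physical=[B,C,c,A,E], logical=[C,c,A,E,B]

Answer: 1 C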